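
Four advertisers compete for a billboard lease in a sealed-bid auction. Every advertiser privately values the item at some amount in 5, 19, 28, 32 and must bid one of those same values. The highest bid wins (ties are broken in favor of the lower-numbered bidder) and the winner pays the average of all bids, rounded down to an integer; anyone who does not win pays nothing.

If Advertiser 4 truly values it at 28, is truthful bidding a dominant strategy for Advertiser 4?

No

Consider the case where Advertiser 1 bids 5, Advertiser 2 bids 5 and Advertiser 3 bids 5.
Truthful bid 28: wins, pays 10, utility 28 - 10 = 18.
Bid 19 instead: wins, pays 8, utility 28 - 8 = 20.
Since 20 > 18, bidding 19 is strictly better here, so truthful bidding is not dominant.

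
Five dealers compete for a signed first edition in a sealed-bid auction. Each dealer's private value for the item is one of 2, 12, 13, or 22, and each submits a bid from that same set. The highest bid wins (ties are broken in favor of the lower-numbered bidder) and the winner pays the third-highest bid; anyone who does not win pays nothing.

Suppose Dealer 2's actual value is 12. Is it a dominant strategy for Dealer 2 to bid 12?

No

Consider the case where Dealer 1 bids 2, Dealer 3 bids 2, Dealer 4 bids 2 and Dealer 5 bids 13.
Truthful bid 12: loses, pays 0, utility 0.
Bid 13 instead: wins, pays 2, utility 12 - 2 = 10.
Since 10 > 0, bidding 13 is strictly better here, so truthful bidding is not dominant.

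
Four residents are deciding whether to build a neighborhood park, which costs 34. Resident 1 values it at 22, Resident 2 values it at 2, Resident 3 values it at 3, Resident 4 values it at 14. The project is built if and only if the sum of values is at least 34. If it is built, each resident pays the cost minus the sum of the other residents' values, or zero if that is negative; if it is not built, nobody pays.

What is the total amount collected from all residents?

Total value 41 ≥ cost 34, so it is built.
Resident 1: others sum to 19; max(0, 34 - 19) = 15.
Resident 2: others sum to 39; max(0, 34 - 39) = 0.
Resident 3: others sum to 38; max(0, 34 - 38) = 0.
Resident 4: others sum to 27; max(0, 34 - 27) = 7.
Total collected = 15 + 0 + 0 + 7 = 22.

22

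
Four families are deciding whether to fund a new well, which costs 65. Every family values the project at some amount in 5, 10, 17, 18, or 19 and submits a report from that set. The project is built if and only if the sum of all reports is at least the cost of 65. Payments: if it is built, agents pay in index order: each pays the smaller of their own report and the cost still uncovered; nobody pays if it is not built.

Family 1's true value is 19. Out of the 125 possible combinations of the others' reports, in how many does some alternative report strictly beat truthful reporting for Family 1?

36

Others report (10, 18, 19): truth gives 0; report 18 gives 1 > 0. Violating.
Others report (10, 19, 18): truth gives 0; report 18 gives 1 > 0. Violating.
Others report (10, 19, 19): truth gives 0; report 17 gives 2 > 0. Violating.
Others report (17, 17, 17): truth gives 0; report 17 gives 2 > 0. Violating.
Others report (5, 5, 5): truth gives 0; no alternative beats it.
Others report (5, 5, 10): truth gives 0; no alternative beats it.
(Checking all 125 profiles: 36 have a profitable deviation, 89 do not.)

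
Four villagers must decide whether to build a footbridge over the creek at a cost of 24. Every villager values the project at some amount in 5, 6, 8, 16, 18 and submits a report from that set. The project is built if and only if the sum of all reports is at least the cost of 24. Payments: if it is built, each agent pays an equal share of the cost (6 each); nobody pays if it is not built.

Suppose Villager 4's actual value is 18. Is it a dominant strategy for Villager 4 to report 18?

Check each profile of the others' reports and compare truth against every alternative report.
Others report (5, 5, 5): truth gives 12, best alternative gives 12.
Others report (5, 5, 6): truth gives 12, best alternative gives 12.
Others report (5, 5, 8): truth gives 12, best alternative gives 12.
Others report (5, 5, 16): truth gives 12, best alternative gives 12.
Others report (5, 5, 18): truth gives 12, best alternative gives 12.
Others report (5, 6, 5): truth gives 12, best alternative gives 12.
(Remaining 119 profiles checked similarly; truth is weakly best in each.)
In every case the truthful report is at least as good as any alternative, so it is a dominant strategy.

Yes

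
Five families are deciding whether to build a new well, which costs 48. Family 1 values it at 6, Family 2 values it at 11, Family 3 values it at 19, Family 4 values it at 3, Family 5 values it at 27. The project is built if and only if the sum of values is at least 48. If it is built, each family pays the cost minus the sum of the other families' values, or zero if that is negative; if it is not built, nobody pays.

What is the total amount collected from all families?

Total value 66 ≥ cost 48, so it is built.
Family 1: others sum to 60; max(0, 48 - 60) = 0.
Family 2: others sum to 55; max(0, 48 - 55) = 0.
Family 3: others sum to 47; max(0, 48 - 47) = 1.
Family 4: others sum to 63; max(0, 48 - 63) = 0.
Family 5: others sum to 39; max(0, 48 - 39) = 9.
Total collected = 0 + 0 + 1 + 0 + 9 = 10.

10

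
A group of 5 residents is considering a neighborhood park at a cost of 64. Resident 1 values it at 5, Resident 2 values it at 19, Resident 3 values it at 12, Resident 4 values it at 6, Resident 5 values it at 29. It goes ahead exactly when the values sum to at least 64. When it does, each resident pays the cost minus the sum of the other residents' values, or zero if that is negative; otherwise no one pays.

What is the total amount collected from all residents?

39

Total value 71 ≥ cost 64, so it is built.
Resident 1: others sum to 66; max(0, 64 - 66) = 0.
Resident 2: others sum to 52; max(0, 64 - 52) = 12.
Resident 3: others sum to 59; max(0, 64 - 59) = 5.
Resident 4: others sum to 65; max(0, 64 - 65) = 0.
Resident 5: others sum to 42; max(0, 64 - 42) = 22.
Total collected = 0 + 12 + 5 + 0 + 22 = 39.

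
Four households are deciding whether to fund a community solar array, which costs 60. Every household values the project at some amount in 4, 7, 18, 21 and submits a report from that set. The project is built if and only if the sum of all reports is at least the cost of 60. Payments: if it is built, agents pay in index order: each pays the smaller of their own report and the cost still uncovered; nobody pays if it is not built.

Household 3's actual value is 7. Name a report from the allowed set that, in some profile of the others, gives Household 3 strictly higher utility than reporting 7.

Suppose Household 1 reports 18, Household 2 reports 18 and Household 4 reports 21.
Report 7: project built, pays 7, utility 7 - 7 = 0.
Report 4: project built, pays 4, utility 7 - 4 = 3.
So reporting 4 beats truth here (3 > 0).

4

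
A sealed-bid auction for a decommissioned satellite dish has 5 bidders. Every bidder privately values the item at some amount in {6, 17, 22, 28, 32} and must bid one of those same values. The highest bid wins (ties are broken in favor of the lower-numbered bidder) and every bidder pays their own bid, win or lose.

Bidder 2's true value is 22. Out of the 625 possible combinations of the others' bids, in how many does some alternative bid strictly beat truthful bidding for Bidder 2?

Others bid (6, 6, 6, 6): truth gives 0; bid 17 gives 5 > 0. Violating.
Others bid (6, 6, 6, 17): truth gives 0; bid 17 gives 5 > 0. Violating.
Others bid (6, 6, 6, 28): truth gives -22; bid 6 gives -6 > -22. Violating.
Others bid (6, 6, 6, 32): truth gives -22; bid 6 gives -6 > -22. Violating.
Others bid (6, 6, 6, 22): truth gives 0; no alternative beats it.
Others bid (6, 6, 17, 22): truth gives 0; no alternative beats it.
(Checking all 625 profiles: 579 have a profitable deviation, 46 do not.)

579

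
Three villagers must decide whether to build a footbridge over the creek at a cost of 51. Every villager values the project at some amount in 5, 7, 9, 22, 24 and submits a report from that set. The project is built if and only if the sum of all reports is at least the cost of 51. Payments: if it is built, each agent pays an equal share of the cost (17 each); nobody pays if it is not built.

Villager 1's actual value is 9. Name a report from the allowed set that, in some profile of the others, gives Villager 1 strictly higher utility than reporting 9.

5

Suppose Villager 2 reports 22 and Villager 3 reports 22.
Report 9: project built, pays 17, utility 9 - 17 = -8.
Report 5: project not built, utility 0.
So reporting 5 beats truth here (0 > -8).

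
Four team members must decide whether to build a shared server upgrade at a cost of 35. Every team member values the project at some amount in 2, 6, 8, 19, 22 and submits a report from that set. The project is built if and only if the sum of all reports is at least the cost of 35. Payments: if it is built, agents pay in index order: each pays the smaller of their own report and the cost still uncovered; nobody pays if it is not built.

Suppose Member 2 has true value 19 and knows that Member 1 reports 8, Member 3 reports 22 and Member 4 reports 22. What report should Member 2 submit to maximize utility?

Report 2: project built, pays 2, utility 19 - 2 = 17.
Report 6: project built, pays 6, utility 19 - 6 = 13.
Report 8: project built, pays 8, utility 19 - 8 = 11.
Report 19: project built, pays 19, utility 19 - 19 = 0.
Report 22: project built, pays 22, utility 19 - 22 = -3.
The best choice is 2 with utility 17.

2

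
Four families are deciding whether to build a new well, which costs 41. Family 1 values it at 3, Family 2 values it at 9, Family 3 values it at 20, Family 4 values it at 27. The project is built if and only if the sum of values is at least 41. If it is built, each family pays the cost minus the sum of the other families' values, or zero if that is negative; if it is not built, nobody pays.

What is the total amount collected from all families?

Total value 59 ≥ cost 41, so it is built.
Family 1: others sum to 56; max(0, 41 - 56) = 0.
Family 2: others sum to 50; max(0, 41 - 50) = 0.
Family 3: others sum to 39; max(0, 41 - 39) = 2.
Family 4: others sum to 32; max(0, 41 - 32) = 9.
Total collected = 0 + 0 + 2 + 9 = 11.

11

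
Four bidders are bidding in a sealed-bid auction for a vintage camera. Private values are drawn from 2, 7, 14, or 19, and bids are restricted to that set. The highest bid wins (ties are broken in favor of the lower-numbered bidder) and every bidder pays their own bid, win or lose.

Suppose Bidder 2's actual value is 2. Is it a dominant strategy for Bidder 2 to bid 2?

Yes

Check each profile of the others' bids and compare truth against every alternative bid.
Others bid (2, 2, 14): truth gives -2, best alternative gives -7.
Others bid (2, 2, 19): truth gives -2, best alternative gives -7.
Others bid (2, 7, 14): truth gives -2, best alternative gives -7.
Others bid (2, 7, 19): truth gives -2, best alternative gives -7.
Others bid (2, 14, 2): truth gives -2, best alternative gives -7.
Others bid (2, 14, 7): truth gives -2, best alternative gives -7.
(Remaining 58 profiles checked similarly; truth is weakly best in each.)
In every case the truthful bid is at least as good as any alternative, so it is a dominant strategy.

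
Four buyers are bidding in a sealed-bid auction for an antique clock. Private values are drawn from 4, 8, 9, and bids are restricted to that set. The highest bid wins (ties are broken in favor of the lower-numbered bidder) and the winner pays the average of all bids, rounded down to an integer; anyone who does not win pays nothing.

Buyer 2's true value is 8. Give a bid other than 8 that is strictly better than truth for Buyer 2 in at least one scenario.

Suppose Buyer 1 bids 4, Buyer 3 bids 4 and Buyer 4 bids 9.
Bid 8: loses, pays 0, utility 0.
Bid 9: wins, pays 6, utility 8 - 6 = 2.
So bidding 9 beats truth here (2 > 0).

9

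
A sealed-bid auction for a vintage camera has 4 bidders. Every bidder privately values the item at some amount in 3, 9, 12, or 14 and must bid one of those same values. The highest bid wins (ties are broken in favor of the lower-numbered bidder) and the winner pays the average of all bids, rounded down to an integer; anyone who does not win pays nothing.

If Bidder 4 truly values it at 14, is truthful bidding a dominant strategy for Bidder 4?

Consider the case where Bidder 1 bids 3, Bidder 2 bids 3 and Bidder 3 bids 3.
Truthful bid 14: wins, pays 5, utility 14 - 5 = 9.
Bid 9 instead: wins, pays 4, utility 14 - 4 = 10.
Since 10 > 9, bidding 9 is strictly better here, so truthful bidding is not dominant.

No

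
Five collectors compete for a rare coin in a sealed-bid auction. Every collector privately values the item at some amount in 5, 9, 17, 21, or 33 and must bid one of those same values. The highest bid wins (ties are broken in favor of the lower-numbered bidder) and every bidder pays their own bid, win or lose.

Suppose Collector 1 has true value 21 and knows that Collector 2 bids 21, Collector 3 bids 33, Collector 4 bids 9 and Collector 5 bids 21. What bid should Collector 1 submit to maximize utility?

5

Bid 5: loses but pays 5, utility -5.
Bid 9: loses but pays 9, utility -9.
Bid 17: loses but pays 17, utility -17.
Bid 21: loses but pays 21, utility -21.
Bid 33: wins, pays 33, utility 21 - 33 = -12.
The best choice is 5 with utility -5.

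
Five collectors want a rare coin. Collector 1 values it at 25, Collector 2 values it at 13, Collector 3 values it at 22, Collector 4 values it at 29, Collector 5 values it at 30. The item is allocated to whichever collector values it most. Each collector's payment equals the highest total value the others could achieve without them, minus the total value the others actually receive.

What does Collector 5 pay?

29

Collector 5 has the highest value and receives the item.
Without Collector 5, the item would go to the next-highest value, 29, so the others could achieve 29.
With Collector 5 present and winning, the others receive nothing, so their total is 0.
Payment = 29 - 0 = 29.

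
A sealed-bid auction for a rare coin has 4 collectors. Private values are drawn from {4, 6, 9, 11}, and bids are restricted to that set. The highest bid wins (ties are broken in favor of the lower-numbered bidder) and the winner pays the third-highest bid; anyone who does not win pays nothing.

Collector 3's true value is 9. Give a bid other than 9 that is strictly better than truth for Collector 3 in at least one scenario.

Suppose Collector 1 bids 4, Collector 2 bids 4 and Collector 4 bids 11.
Bid 9: loses, pays 0, utility 0.
Bid 11: wins, pays 4, utility 9 - 4 = 5.
So bidding 11 beats truth here (5 > 0).

11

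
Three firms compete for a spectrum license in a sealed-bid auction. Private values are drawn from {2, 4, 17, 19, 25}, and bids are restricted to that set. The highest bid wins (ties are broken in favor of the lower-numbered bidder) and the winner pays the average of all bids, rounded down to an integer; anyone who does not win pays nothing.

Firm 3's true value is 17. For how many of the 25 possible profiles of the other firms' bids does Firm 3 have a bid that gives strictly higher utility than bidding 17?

Others bid (2, 2): truth gives 10; bid 4 gives 15 > 10. Violating.
Others bid (2, 17): truth gives 0; bid 19 gives 5 > 0. Violating.
Others bid (2, 19): truth gives 0; bid 25 gives 2 > 0. Violating.
Others bid (4, 17): truth gives 0; bid 19 gives 4 > 0. Violating.
Others bid (2, 4): truth gives 10; no alternative beats it.
Others bid (2, 25): truth gives 0; no alternative beats it.
(Checking all 25 profiles: 9 have a profitable deviation, 16 do not.)

9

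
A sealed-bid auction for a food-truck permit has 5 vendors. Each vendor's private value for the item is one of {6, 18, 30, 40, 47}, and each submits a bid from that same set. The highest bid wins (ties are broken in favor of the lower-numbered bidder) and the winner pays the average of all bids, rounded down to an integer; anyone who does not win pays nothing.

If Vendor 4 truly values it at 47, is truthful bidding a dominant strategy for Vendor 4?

Consider the case where Vendor 1 bids 6, Vendor 2 bids 6, Vendor 3 bids 6 and Vendor 5 bids 6.
Truthful bid 47: wins, pays 14, utility 47 - 14 = 33.
Bid 18 instead: wins, pays 8, utility 47 - 8 = 39.
Since 39 > 33, bidding 18 is strictly better here, so truthful bidding is not dominant.

No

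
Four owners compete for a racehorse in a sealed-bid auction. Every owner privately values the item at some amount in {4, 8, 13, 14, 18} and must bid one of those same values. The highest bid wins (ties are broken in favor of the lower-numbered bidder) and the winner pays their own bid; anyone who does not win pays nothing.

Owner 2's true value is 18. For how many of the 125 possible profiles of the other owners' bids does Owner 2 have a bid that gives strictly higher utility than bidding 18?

Others bid (4, 4, 4): truth gives 0; bid 8 gives 10 > 0. Violating.
Others bid (4, 4, 8): truth gives 0; bid 8 gives 10 > 0. Violating.
Others bid (4, 4, 13): truth gives 0; bid 13 gives 5 > 0. Violating.
Others bid (4, 4, 14): truth gives 0; bid 14 gives 4 > 0. Violating.
Others bid (4, 4, 18): truth gives 0; no alternative beats it.
Others bid (4, 8, 18): truth gives 0; no alternative beats it.
(Checking all 125 profiles: 48 have a profitable deviation, 77 do not.)

48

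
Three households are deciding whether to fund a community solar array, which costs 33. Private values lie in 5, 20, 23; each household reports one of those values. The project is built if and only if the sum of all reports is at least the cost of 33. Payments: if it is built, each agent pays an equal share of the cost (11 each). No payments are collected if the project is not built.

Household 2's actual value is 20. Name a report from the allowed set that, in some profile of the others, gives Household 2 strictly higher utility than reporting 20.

Suppose Household 1 reports 5 and Household 3 reports 5.
Report 20: project not built, utility 0.
Report 23: project built, pays 11, utility 20 - 11 = 9.
So reporting 23 beats truth here (9 > 0).

23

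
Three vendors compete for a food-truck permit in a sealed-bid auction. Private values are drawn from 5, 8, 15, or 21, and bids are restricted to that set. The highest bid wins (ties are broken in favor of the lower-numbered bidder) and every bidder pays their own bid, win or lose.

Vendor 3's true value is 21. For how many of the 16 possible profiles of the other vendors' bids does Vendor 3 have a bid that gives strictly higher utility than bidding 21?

11

Others bid (5, 5): truth gives 0; bid 8 gives 13 > 0. Violating.
Others bid (5, 8): truth gives 0; bid 15 gives 6 > 0. Violating.
Others bid (5, 21): truth gives -21; bid 5 gives -5 > -21. Violating.
Others bid (8, 5): truth gives 0; bid 15 gives 6 > 0. Violating.
Others bid (5, 15): truth gives 0; no alternative beats it.
Others bid (8, 15): truth gives 0; no alternative beats it.
(Checking all 16 profiles: 11 have a profitable deviation, 5 do not.)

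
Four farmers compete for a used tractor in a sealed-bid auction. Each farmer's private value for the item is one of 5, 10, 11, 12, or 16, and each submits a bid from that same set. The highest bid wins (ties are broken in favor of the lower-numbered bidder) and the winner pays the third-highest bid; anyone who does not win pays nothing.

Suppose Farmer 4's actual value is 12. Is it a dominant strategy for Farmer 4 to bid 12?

No

Consider the case where Farmer 1 bids 5, Farmer 2 bids 5 and Farmer 3 bids 12.
Truthful bid 12: loses, pays 0, utility 0.
Bid 16 instead: wins, pays 5, utility 12 - 5 = 7.
Since 7 > 0, bidding 16 is strictly better here, so truthful bidding is not dominant.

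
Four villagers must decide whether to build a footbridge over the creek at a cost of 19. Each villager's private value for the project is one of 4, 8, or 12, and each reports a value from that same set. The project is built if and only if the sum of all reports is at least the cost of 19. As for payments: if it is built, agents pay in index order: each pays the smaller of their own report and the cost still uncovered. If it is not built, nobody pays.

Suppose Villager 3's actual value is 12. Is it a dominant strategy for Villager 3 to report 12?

Consider the case where Villager 1 reports 4, Villager 2 reports 4 and Villager 4 reports 4.
Truthful report 12: project built, pays 11, utility 12 - 11 = 1.
Report 8 instead: project built, pays 8, utility 12 - 8 = 4.
Since 4 > 1, reporting 8 is strictly better here, so truthful reporting is not dominant.

No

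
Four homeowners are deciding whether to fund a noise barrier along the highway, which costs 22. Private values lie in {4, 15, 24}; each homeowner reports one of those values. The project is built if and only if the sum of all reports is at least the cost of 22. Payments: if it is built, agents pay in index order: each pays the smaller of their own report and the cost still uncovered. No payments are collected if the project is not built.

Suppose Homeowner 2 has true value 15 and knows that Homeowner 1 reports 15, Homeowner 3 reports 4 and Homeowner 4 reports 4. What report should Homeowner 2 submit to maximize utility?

Report 4: project built, pays 4, utility 15 - 4 = 11.
Report 15: project built, pays 7, utility 15 - 7 = 8.
Report 24: project built, pays 7, utility 15 - 7 = 8.
The best choice is 4 with utility 11.

4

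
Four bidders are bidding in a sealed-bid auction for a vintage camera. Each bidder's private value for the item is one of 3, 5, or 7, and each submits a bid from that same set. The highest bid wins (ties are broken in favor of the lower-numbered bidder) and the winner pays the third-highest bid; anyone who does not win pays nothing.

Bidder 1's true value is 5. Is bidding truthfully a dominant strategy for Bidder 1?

Consider the case where Bidder 2 bids 3, Bidder 3 bids 3 and Bidder 4 bids 7.
Truthful bid 5: loses, pays 0, utility 0.
Bid 7 instead: wins, pays 3, utility 5 - 3 = 2.
Since 2 > 0, bidding 7 is strictly better here, so truthful bidding is not dominant.

No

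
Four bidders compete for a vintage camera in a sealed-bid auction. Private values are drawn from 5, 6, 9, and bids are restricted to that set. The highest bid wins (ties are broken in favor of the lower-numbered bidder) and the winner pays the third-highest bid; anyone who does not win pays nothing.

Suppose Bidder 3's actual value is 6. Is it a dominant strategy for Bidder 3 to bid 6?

Consider the case where Bidder 1 bids 5, Bidder 2 bids 5 and Bidder 4 bids 9.
Truthful bid 6: loses, pays 0, utility 0.
Bid 9 instead: wins, pays 5, utility 6 - 5 = 1.
Since 1 > 0, bidding 9 is strictly better here, so truthful bidding is not dominant.

No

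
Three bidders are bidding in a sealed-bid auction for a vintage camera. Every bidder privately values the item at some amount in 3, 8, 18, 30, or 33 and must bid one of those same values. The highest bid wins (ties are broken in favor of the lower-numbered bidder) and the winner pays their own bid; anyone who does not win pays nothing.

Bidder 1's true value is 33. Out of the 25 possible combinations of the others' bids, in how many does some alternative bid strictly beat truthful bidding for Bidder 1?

16

Others bid (3, 3): truth gives 0; bid 3 gives 30 > 0. Violating.
Others bid (3, 8): truth gives 0; bid 8 gives 25 > 0. Violating.
Others bid (3, 18): truth gives 0; bid 18 gives 15 > 0. Violating.
Others bid (3, 30): truth gives 0; bid 30 gives 3 > 0. Violating.
Others bid (3, 33): truth gives 0; no alternative beats it.
Others bid (8, 33): truth gives 0; no alternative beats it.
(Checking all 25 profiles: 16 have a profitable deviation, 9 do not.)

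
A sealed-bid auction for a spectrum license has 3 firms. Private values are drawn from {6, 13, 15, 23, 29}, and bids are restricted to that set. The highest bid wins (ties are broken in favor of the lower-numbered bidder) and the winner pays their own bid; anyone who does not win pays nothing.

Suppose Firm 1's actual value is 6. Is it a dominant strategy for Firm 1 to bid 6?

Yes

Check each profile of the others' bids and compare truth against every alternative bid.
Others bid (6, 6): truth gives 0, best alternative gives -7.
Others bid (6, 13): truth gives 0, best alternative gives -7.
Others bid (13, 6): truth gives 0, best alternative gives -7.
Others bid (13, 13): truth gives 0, best alternative gives -7.
Others bid (6, 15): truth gives 0, best alternative gives 0.
Others bid (6, 23): truth gives 0, best alternative gives 0.
(Remaining 19 profiles checked similarly; truth is weakly best in each.)
In every case the truthful bid is at least as good as any alternative, so it is a dominant strategy.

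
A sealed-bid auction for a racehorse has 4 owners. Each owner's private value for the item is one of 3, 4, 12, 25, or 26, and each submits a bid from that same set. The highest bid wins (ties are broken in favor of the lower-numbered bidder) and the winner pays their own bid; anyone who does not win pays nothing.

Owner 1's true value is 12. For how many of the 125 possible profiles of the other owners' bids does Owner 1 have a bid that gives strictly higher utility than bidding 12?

Others bid (3, 3, 3): truth gives 0; bid 3 gives 9 > 0. Violating.
Others bid (3, 3, 4): truth gives 0; bid 4 gives 8 > 0. Violating.
Others bid (3, 4, 3): truth gives 0; bid 4 gives 8 > 0. Violating.
Others bid (3, 4, 4): truth gives 0; bid 4 gives 8 > 0. Violating.
Others bid (3, 3, 12): truth gives 0; no alternative beats it.
Others bid (3, 3, 25): truth gives 0; no alternative beats it.
(Checking all 125 profiles: 8 have a profitable deviation, 117 do not.)

8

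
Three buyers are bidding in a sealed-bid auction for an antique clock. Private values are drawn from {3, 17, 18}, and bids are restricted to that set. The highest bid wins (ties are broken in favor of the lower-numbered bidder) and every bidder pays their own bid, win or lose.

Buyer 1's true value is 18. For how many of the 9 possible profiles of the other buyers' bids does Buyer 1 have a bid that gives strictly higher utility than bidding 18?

4

Others bid (3, 3): truth gives 0; bid 3 gives 15 > 0. Violating.
Others bid (3, 17): truth gives 0; bid 17 gives 1 > 0. Violating.
Others bid (17, 3): truth gives 0; bid 17 gives 1 > 0. Violating.
Others bid (17, 17): truth gives 0; bid 17 gives 1 > 0. Violating.
Others bid (3, 18): truth gives 0; no alternative beats it.
Others bid (17, 18): truth gives 0; no alternative beats it.
(Checking all 9 profiles: 4 have a profitable deviation, 5 do not.)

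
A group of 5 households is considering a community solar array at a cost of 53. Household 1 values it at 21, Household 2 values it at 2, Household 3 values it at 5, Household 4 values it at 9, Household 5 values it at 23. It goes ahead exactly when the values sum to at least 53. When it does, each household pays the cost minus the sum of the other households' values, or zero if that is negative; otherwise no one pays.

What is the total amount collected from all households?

Total value 60 ≥ cost 53, so it is built.
Household 1: others sum to 39; max(0, 53 - 39) = 14.
Household 2: others sum to 58; max(0, 53 - 58) = 0.
Household 3: others sum to 55; max(0, 53 - 55) = 0.
Household 4: others sum to 51; max(0, 53 - 51) = 2.
Household 5: others sum to 37; max(0, 53 - 37) = 16.
Total collected = 14 + 0 + 0 + 2 + 16 = 32.

32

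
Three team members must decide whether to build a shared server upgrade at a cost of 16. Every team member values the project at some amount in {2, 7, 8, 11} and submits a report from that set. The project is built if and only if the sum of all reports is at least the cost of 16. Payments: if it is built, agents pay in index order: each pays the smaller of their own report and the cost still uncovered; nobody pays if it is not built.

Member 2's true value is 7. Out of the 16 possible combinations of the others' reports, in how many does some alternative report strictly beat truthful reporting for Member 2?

Others report (7, 7): truth gives 0; report 2 gives 5 > 0. Violating.
Others report (7, 8): truth gives 0; report 2 gives 5 > 0. Violating.
Others report (7, 11): truth gives 0; report 2 gives 5 > 0. Violating.
Others report (8, 7): truth gives 0; report 2 gives 5 > 0. Violating.
Others report (2, 2): truth gives 0; no alternative beats it.
Others report (2, 7): truth gives 0; no alternative beats it.
(Checking all 16 profiles: 9 have a profitable deviation, 7 do not.)

9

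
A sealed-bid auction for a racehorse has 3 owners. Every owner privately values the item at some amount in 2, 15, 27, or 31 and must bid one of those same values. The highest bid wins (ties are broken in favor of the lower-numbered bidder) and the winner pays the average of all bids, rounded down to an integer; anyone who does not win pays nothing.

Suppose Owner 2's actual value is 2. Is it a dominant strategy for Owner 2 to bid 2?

Yes

Check each profile of the others' bids and compare truth against every alternative bid.
Others bid (2, 15): truth gives 0, best alternative gives -8.
Others bid (2, 2): truth gives 0, best alternative gives -4.
Others bid (2, 27): truth gives 0, best alternative gives 0.
Others bid (2, 31): truth gives 0, best alternative gives 0.
Others bid (15, 2): truth gives 0, best alternative gives 0.
Others bid (15, 15): truth gives 0, best alternative gives 0.
(Remaining 10 profiles checked similarly; truth is weakly best in each.)
In every case the truthful bid is at least as good as any alternative, so it is a dominant strategy.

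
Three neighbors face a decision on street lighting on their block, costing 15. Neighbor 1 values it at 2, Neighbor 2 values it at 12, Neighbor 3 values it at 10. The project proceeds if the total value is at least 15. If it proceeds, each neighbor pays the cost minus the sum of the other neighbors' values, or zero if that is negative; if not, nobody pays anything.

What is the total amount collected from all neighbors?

Total value 24 ≥ cost 15, so it is built.
Neighbor 1: others sum to 22; max(0, 15 - 22) = 0.
Neighbor 2: others sum to 12; max(0, 15 - 12) = 3.
Neighbor 3: others sum to 14; max(0, 15 - 14) = 1.
Total collected = 0 + 3 + 1 = 4.

4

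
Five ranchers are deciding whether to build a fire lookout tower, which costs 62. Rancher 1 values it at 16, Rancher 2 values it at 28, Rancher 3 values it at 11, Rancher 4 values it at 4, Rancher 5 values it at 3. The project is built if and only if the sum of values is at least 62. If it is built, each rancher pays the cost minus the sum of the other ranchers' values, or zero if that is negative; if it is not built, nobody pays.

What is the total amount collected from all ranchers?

62

Total value 62 ≥ cost 62, so it is built.
Rancher 1: others sum to 46; max(0, 62 - 46) = 16.
Rancher 2: others sum to 34; max(0, 62 - 34) = 28.
Rancher 3: others sum to 51; max(0, 62 - 51) = 11.
Rancher 4: others sum to 58; max(0, 62 - 58) = 4.
Rancher 5: others sum to 59; max(0, 62 - 59) = 3.
Total collected = 16 + 28 + 11 + 4 + 3 = 62.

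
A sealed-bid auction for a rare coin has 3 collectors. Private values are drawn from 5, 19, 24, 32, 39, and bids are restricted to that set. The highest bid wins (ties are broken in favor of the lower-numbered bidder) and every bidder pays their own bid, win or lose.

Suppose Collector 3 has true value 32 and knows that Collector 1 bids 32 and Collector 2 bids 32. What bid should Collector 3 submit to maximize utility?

5

Bid 5: loses but pays 5, utility -5.
Bid 19: loses but pays 19, utility -19.
Bid 24: loses but pays 24, utility -24.
Bid 32: loses but pays 32, utility -32.
Bid 39: wins, pays 39, utility 32 - 39 = -7.
The best choice is 5 with utility -5.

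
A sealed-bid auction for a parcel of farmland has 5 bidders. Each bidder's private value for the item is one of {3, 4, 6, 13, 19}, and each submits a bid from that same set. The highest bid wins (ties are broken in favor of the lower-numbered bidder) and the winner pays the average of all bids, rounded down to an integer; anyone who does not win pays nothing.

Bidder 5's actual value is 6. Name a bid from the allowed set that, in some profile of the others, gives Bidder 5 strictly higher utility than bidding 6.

Suppose Bidder 1 bids 3, Bidder 2 bids 3, Bidder 3 bids 3 and Bidder 4 bids 6.
Bid 6: loses, pays 0, utility 0.
Bid 13: wins, pays 5, utility 6 - 5 = 1.
So bidding 13 beats truth here (1 > 0).

13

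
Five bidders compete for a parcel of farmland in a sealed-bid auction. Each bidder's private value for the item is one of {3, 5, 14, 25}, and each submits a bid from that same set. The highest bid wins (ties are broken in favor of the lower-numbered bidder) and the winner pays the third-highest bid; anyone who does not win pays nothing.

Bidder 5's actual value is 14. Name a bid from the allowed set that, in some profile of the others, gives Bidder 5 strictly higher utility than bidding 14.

Suppose Bidder 1 bids 3, Bidder 2 bids 3, Bidder 3 bids 3 and Bidder 4 bids 14.
Bid 14: loses, pays 0, utility 0.
Bid 25: wins, pays 3, utility 14 - 3 = 11.
So bidding 25 beats truth here (11 > 0).

25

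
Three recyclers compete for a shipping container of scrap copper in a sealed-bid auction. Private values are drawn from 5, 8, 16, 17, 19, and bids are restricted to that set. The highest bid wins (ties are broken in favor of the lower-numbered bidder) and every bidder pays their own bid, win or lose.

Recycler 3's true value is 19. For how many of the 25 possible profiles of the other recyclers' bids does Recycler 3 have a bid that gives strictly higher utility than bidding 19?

18

Others bid (5, 5): truth gives 0; bid 8 gives 11 > 0. Violating.
Others bid (5, 8): truth gives 0; bid 16 gives 3 > 0. Violating.
Others bid (5, 16): truth gives 0; bid 17 gives 2 > 0. Violating.
Others bid (5, 19): truth gives -19; bid 5 gives -5 > -19. Violating.
Others bid (5, 17): truth gives 0; no alternative beats it.
Others bid (8, 17): truth gives 0; no alternative beats it.
(Checking all 25 profiles: 18 have a profitable deviation, 7 do not.)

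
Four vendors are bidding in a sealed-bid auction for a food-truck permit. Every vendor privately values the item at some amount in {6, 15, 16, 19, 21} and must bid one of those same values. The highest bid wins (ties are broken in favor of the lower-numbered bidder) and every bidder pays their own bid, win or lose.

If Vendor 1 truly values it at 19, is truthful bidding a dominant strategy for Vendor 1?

Consider the case where Vendor 2 bids 6, Vendor 3 bids 6 and Vendor 4 bids 6.
Truthful bid 19: wins, pays 19, utility 19 - 19 = 0.
Bid 6 instead: wins, pays 6, utility 19 - 6 = 13.
Since 13 > 0, bidding 6 is strictly better here, so truthful bidding is not dominant.

No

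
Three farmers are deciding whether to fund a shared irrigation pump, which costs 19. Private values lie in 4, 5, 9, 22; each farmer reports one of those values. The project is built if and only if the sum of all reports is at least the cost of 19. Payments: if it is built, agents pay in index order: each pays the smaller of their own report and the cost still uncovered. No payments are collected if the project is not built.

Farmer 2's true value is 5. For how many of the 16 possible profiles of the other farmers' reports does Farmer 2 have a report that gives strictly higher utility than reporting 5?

Others report (4, 22): truth gives 0; report 4 gives 1 > 0. Violating.
Others report (5, 22): truth gives 0; report 4 gives 1 > 0. Violating.
Others report (9, 9): truth gives 0; report 4 gives 1 > 0. Violating.
Others report (9, 22): truth gives 0; report 4 gives 1 > 0. Violating.
Others report (4, 4): truth gives 0; no alternative beats it.
Others report (4, 5): truth gives 0; no alternative beats it.
(Checking all 16 profiles: 4 have a profitable deviation, 12 do not.)

4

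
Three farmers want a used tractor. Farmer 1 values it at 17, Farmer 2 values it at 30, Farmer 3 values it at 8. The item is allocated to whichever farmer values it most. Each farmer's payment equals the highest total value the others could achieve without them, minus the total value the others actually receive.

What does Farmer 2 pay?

Farmer 2 has the highest value and receives the item.
Without Farmer 2, the item would go to the next-highest value, 17, so the others could achieve 17.
With Farmer 2 present and winning, the others receive nothing, so their total is 0.
Payment = 17 - 0 = 17.

17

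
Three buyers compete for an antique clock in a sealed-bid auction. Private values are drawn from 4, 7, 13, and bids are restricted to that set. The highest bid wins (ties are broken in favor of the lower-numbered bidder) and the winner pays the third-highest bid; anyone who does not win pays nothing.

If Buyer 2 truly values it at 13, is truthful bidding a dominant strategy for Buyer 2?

Check each profile of the others' bids and compare truth against every alternative bid.
Others bid (4, 13): truth gives 9, best alternative gives 0.
Others bid (7, 4): truth gives 9, best alternative gives 0.
Others bid (7, 7): truth gives 6, best alternative gives 0.
Others bid (7, 13): truth gives 6, best alternative gives 0.
Others bid (4, 4): truth gives 9, best alternative gives 9.
Others bid (4, 7): truth gives 9, best alternative gives 9.
(Remaining 3 profiles checked similarly; truth is weakly best in each.)
In every case the truthful bid is at least as good as any alternative, so it is a dominant strategy.

Yes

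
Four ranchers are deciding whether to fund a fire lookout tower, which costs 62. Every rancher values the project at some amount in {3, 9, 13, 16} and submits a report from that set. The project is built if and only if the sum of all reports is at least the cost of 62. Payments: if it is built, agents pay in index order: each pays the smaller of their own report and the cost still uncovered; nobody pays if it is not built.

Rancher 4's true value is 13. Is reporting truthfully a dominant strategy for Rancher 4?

Check each profile of the others' reports and compare truth against every alternative report.
Others report (3, 3, 3): truth gives 0, best alternative gives 0.
Others report (3, 3, 9): truth gives 0, best alternative gives 0.
Others report (3, 3, 13): truth gives 0, best alternative gives 0.
Others report (3, 3, 16): truth gives 0, best alternative gives 0.
Others report (3, 9, 3): truth gives 0, best alternative gives 0.
Others report (3, 9, 9): truth gives 0, best alternative gives 0.
(Remaining 58 profiles checked similarly; truth is weakly best in each.)
In every case the truthful report is at least as good as any alternative, so it is a dominant strategy.

Yes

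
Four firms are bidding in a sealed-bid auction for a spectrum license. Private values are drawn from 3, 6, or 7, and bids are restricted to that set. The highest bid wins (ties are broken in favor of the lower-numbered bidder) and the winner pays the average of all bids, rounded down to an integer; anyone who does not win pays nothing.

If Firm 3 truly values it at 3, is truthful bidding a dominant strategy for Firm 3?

Check each profile of the others' bids and compare truth against every alternative bid.
Others bid (3, 3, 6): truth gives 0, best alternative gives -1.
Others bid (3, 3, 3): truth gives 0, best alternative gives 0.
Others bid (3, 3, 7): truth gives 0, best alternative gives 0.
Others bid (3, 6, 3): truth gives 0, best alternative gives 0.
Others bid (3, 6, 6): truth gives 0, best alternative gives 0.
Others bid (3, 6, 7): truth gives 0, best alternative gives 0.
(Remaining 21 profiles checked similarly; truth is weakly best in each.)
In every case the truthful bid is at least as good as any alternative, so it is a dominant strategy.

Yes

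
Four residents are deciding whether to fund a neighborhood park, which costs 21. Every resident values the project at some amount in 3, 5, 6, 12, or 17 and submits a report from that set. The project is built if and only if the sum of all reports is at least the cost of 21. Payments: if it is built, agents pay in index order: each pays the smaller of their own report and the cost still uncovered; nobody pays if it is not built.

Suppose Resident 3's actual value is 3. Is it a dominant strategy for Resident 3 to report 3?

Check each profile of the others' reports and compare truth against every alternative report.
Others report (3, 3, 12): truth gives 0, best alternative gives -2.
Others report (3, 3, 17): truth gives 0, best alternative gives -2.
Others report (3, 5, 12): truth gives 0, best alternative gives -2.
Others report (3, 5, 17): truth gives 0, best alternative gives -2.
Others report (3, 6, 12): truth gives 0, best alternative gives -2.
Others report (3, 6, 17): truth gives 0, best alternative gives -2.
(Remaining 119 profiles checked similarly; truth is weakly best in each.)
In every case the truthful report is at least as good as any alternative, so it is a dominant strategy.

Yes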